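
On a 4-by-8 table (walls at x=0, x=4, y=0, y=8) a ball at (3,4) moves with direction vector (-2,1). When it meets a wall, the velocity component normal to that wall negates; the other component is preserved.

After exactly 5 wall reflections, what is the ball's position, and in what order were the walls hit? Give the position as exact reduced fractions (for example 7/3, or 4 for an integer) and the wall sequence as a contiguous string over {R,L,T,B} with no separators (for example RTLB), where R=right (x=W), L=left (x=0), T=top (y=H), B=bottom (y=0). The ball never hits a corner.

1. t=3/2 → L at (0,11/2); v=(2,1)
2. t=2 → R at (4,15/2); v=(-2,1)
3. t=1/2 → T at (3,8); v=(-2,-1)
4. t=3/2 → L at (0,13/2); v=(2,-1)
5. t=2 → R at (4,9/2); v=(-2,-1)

Final position: (4,9/2)
Wall sequence: LRTLR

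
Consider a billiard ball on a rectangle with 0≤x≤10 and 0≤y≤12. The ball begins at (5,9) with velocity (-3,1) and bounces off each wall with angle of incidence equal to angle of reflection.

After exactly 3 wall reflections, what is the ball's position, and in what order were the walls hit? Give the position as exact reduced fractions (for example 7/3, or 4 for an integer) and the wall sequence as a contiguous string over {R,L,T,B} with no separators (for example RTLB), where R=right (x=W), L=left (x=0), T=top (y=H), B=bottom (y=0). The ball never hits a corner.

1. t=5/3 → L at (0,32/3); v=(3,1)
2. t=4/3 → T at (4,12); v=(3,-1)
3. t=2 → R at (10,10); v=(-3,-1)

Final position: (10,10)
Wall sequence: LTR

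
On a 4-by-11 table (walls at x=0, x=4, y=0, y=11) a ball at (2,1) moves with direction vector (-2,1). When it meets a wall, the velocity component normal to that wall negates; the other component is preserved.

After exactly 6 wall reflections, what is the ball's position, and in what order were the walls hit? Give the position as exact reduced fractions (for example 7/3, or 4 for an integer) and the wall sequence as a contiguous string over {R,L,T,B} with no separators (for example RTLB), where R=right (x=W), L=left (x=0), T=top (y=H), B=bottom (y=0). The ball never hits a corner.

Final position: (2,11)
Wall sequence: LRLRLT

1. t=1 → L at (0,2); v=(2,1)
2. t=2 → R at (4,4); v=(-2,1)
3. t=2 → L at (0,6); v=(2,1)
4. t=2 → R at (4,8); v=(-2,1)
5. t=2 → L at (0,10); v=(2,1)
6. t=1 → T at (2,11); v=(2,-1)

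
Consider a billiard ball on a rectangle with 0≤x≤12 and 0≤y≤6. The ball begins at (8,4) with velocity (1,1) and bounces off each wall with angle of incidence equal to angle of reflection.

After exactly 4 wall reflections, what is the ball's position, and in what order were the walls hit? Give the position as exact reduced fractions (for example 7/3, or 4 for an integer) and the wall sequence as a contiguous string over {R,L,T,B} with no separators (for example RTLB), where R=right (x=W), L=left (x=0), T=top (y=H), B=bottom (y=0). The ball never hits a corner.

Final position: (2,6)
Wall sequence: TRBT

1. t=2 → T at (10,6); v=(1,-1)
2. t=2 → R at (12,4); v=(-1,-1)
3. t=4 → B at (8,0); v=(-1,1)
4. t=6 → T at (2,6); v=(-1,-1)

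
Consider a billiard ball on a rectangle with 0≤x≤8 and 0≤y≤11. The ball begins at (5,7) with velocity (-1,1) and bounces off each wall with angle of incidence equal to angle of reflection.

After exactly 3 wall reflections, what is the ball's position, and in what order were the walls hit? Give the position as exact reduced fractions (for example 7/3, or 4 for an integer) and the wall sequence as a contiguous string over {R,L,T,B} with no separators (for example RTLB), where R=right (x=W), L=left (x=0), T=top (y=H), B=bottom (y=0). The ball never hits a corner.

1. t=4 → T at (1,11); v=(-1,-1)
2. t=1 → L at (0,10); v=(1,-1)
3. t=8 → R at (8,2); v=(-1,-1)

Final position: (8,2)
Wall sequence: TLR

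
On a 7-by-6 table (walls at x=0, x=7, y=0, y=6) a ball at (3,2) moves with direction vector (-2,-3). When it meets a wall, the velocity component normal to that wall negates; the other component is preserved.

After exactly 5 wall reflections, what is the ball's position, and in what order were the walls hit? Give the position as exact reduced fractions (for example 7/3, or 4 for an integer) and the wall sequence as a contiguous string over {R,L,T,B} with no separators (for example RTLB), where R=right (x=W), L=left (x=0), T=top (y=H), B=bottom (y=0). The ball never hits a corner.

Final position: (7,1)
Wall sequence: BLTBR

1. t=2/3 → B at (5/3,0); v=(-2,3)
2. t=5/6 → L at (0,5/2); v=(2,3)
3. t=7/6 → T at (7/3,6); v=(2,-3)
4. t=2 → B at (19/3,0); v=(2,3)
5. t=1/3 → R at (7,1); v=(-2,3)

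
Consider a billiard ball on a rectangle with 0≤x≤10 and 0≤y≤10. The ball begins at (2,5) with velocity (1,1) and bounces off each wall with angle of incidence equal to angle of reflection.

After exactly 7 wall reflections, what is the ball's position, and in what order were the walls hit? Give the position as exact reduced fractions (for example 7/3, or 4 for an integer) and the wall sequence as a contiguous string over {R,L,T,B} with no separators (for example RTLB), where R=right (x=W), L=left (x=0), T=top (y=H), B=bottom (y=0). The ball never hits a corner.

Final position: (3,0)
Wall sequence: TRBLTRB

1. t=5 → T at (7,10); v=(1,-1)
2. t=3 → R at (10,7); v=(-1,-1)
3. t=7 → B at (3,0); v=(-1,1)
4. t=3 → L at (0,3); v=(1,1)
5. t=7 → T at (7,10); v=(1,-1)
6. t=3 → R at (10,7); v=(-1,-1)
7. t=7 → B at (3,0); v=(-1,1)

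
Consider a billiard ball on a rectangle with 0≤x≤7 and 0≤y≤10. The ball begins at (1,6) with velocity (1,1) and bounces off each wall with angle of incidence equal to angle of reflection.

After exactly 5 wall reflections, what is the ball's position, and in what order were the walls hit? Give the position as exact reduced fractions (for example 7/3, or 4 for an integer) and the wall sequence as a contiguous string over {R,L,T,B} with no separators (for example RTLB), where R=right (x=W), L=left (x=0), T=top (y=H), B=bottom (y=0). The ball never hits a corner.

Final position: (7,6)
Wall sequence: TRLBR

1. t=4 → T at (5,10); v=(1,-1)
2. t=2 → R at (7,8); v=(-1,-1)
3. t=7 → L at (0,1); v=(1,-1)
4. t=1 → B at (1,0); v=(1,1)
5. t=6 → R at (7,6); v=(-1,1)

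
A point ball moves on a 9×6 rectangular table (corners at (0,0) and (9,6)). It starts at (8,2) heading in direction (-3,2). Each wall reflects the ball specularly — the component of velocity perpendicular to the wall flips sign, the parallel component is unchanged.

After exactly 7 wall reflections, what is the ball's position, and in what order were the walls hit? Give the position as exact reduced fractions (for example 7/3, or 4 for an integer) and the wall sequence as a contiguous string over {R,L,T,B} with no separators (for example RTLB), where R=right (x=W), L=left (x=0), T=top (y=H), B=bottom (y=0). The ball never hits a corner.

1. t=2 → T at (2,6); v=(-3,-2)
2. t=2/3 → L at (0,14/3); v=(3,-2)
3. t=7/3 → B at (7,0); v=(3,2)
4. t=2/3 → R at (9,4/3); v=(-3,2)
5. t=7/3 → T at (2,6); v=(-3,-2)
6. t=2/3 → L at (0,14/3); v=(3,-2)
7. t=7/3 → B at (7,0); v=(3,2)

Final position: (7,0)
Wall sequence: TLBRTLB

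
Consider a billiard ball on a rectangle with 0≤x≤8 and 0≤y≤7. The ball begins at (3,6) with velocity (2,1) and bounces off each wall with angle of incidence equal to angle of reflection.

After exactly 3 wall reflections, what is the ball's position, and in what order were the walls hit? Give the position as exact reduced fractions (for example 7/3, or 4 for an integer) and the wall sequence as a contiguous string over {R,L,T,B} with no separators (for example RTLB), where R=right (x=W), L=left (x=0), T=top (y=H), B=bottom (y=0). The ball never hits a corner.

1. t=1 → T at (5,7); v=(2,-1)
2. t=3/2 → R at (8,11/2); v=(-2,-1)
3. t=4 → L at (0,3/2); v=(2,-1)

Final position: (0,3/2)
Wall sequence: TRL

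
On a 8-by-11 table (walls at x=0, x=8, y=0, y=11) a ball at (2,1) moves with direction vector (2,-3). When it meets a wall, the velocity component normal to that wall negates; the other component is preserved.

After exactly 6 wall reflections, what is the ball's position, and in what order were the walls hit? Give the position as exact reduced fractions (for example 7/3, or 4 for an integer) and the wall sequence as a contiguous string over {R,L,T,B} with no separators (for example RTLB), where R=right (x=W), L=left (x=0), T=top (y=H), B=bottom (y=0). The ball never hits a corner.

Final position: (8,10)
Wall sequence: BRTLBR

1. t=1/3 → B at (8/3,0); v=(2,3)
2. t=8/3 → R at (8,8); v=(-2,3)
3. t=1 → T at (6,11); v=(-2,-3)
4. t=3 → L at (0,2); v=(2,-3)
5. t=2/3 → B at (4/3,0); v=(2,3)
6. t=10/3 → R at (8,10); v=(-2,3)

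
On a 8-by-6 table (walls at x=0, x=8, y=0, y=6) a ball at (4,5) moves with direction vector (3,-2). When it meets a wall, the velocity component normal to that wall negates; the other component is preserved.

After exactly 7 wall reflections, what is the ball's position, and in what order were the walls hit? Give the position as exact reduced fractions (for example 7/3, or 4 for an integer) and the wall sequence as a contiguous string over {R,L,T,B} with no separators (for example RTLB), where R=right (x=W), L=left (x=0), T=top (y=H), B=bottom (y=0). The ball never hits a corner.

1. t=4/3 → R at (8,7/3); v=(-3,-2)
2. t=7/6 → B at (9/2,0); v=(-3,2)
3. t=3/2 → L at (0,3); v=(3,2)
4. t=3/2 → T at (9/2,6); v=(3,-2)
5. t=7/6 → R at (8,11/3); v=(-3,-2)
6. t=11/6 → B at (5/2,0); v=(-3,2)
7. t=5/6 → L at (0,5/3); v=(3,2)

Final position: (0,5/3)
Wall sequence: RBLTRBL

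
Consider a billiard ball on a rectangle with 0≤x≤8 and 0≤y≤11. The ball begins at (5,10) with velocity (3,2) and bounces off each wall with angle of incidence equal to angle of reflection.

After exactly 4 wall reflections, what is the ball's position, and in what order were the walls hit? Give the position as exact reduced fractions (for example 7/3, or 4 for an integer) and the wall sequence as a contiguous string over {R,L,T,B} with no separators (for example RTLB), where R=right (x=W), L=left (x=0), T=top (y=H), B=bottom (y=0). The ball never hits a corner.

Final position: (7,0)
Wall sequence: TRLB

1. t=1/2 → T at (13/2,11); v=(3,-2)
2. t=1/2 → R at (8,10); v=(-3,-2)
3. t=8/3 → L at (0,14/3); v=(3,-2)
4. t=7/3 → B at (7,0); v=(3,2)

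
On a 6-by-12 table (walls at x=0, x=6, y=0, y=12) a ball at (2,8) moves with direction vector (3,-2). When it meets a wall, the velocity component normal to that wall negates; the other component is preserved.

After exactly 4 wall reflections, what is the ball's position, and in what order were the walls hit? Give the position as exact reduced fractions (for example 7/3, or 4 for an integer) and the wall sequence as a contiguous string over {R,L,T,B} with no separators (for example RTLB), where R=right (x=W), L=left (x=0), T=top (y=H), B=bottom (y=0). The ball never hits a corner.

Final position: (6,8/3)
Wall sequence: RLBR

1. t=4/3 → R at (6,16/3); v=(-3,-2)
2. t=2 → L at (0,4/3); v=(3,-2)
3. t=2/3 → B at (2,0); v=(3,2)
4. t=4/3 → R at (6,8/3); v=(-3,2)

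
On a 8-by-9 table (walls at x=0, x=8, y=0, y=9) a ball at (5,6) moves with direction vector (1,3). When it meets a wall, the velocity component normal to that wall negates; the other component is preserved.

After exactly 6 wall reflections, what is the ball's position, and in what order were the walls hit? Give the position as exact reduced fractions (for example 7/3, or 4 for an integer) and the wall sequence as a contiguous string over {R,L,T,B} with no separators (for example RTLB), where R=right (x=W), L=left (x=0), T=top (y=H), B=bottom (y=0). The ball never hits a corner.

Final position: (0,3)
Wall sequence: TRBTBL

1. t=1 → T at (6,9); v=(1,-3)
2. t=2 → R at (8,3); v=(-1,-3)
3. t=1 → B at (7,0); v=(-1,3)
4. t=3 → T at (4,9); v=(-1,-3)
5. t=3 → B at (1,0); v=(-1,3)
6. t=1 → L at (0,3); v=(1,3)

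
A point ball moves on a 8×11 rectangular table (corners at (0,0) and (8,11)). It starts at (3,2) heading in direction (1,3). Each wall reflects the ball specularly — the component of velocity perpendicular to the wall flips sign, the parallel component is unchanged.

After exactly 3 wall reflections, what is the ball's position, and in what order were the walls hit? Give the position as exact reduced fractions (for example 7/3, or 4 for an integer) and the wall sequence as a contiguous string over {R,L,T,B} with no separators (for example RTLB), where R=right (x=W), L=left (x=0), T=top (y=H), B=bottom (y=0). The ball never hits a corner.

Final position: (19/3,0)
Wall sequence: TRB

1. t=3 → T at (6,11); v=(1,-3)
2. t=2 → R at (8,5); v=(-1,-3)
3. t=5/3 → B at (19/3,0); v=(-1,3)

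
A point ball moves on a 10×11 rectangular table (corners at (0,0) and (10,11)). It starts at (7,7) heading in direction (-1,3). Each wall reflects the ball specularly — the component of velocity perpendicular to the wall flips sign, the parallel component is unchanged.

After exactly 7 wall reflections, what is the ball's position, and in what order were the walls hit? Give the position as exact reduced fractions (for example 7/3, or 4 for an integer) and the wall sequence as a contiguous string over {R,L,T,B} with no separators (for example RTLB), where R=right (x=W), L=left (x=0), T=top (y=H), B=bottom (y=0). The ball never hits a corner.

1. t=4/3 → T at (17/3,11); v=(-1,-3)
2. t=11/3 → B at (2,0); v=(-1,3)
3. t=2 → L at (0,6); v=(1,3)
4. t=5/3 → T at (5/3,11); v=(1,-3)
5. t=11/3 → B at (16/3,0); v=(1,3)
6. t=11/3 → T at (9,11); v=(1,-3)
7. t=1 → R at (10,8); v=(-1,-3)

Final position: (10,8)
Wall sequence: TBLTBTR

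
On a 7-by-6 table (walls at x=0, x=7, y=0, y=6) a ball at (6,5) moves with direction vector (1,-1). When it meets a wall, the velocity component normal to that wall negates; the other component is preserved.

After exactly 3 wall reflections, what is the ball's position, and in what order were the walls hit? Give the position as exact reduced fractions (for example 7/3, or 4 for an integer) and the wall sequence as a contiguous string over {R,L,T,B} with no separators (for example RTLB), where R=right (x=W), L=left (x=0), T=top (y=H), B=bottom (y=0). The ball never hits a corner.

Final position: (0,3)
Wall sequence: RBL

1. t=1 → R at (7,4); v=(-1,-1)
2. t=4 → B at (3,0); v=(-1,1)
3. t=3 → L at (0,3); v=(1,1)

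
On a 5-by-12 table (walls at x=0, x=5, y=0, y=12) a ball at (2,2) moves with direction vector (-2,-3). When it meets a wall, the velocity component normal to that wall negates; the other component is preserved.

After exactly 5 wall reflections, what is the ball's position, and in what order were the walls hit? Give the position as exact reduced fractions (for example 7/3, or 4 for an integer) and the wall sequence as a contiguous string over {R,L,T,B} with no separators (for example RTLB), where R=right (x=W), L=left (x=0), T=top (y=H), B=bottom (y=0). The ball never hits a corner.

Final position: (0,8)
Wall sequence: BLRTL

1. t=2/3 → B at (2/3,0); v=(-2,3)
2. t=1/3 → L at (0,1); v=(2,3)
3. t=5/2 → R at (5,17/2); v=(-2,3)
4. t=7/6 → T at (8/3,12); v=(-2,-3)
5. t=4/3 → L at (0,8); v=(2,-3)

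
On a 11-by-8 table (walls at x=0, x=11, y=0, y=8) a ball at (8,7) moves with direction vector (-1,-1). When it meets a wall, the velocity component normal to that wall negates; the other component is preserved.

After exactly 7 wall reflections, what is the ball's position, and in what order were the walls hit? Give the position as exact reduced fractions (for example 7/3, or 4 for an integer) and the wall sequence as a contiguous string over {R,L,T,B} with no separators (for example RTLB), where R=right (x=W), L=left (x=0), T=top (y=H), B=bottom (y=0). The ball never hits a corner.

1. t=7 → B at (1,0); v=(-1,1)
2. t=1 → L at (0,1); v=(1,1)
3. t=7 → T at (7,8); v=(1,-1)
4. t=4 → R at (11,4); v=(-1,-1)
5. t=4 → B at (7,0); v=(-1,1)
6. t=7 → L at (0,7); v=(1,1)
7. t=1 → T at (1,8); v=(1,-1)

Final position: (1,8)
Wall sequence: BLTRBLT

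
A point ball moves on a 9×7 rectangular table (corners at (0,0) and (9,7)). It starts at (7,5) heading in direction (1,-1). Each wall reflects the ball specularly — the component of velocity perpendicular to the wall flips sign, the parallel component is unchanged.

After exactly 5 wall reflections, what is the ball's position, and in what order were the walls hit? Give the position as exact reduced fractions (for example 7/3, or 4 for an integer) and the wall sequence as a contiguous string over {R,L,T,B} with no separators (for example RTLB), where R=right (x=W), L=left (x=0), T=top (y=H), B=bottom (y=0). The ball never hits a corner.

1. t=2 → R at (9,3); v=(-1,-1)
2. t=3 → B at (6,0); v=(-1,1)
3. t=6 → L at (0,6); v=(1,1)
4. t=1 → T at (1,7); v=(1,-1)
5. t=7 → B at (8,0); v=(1,1)

Final position: (8,0)
Wall sequence: RBLTB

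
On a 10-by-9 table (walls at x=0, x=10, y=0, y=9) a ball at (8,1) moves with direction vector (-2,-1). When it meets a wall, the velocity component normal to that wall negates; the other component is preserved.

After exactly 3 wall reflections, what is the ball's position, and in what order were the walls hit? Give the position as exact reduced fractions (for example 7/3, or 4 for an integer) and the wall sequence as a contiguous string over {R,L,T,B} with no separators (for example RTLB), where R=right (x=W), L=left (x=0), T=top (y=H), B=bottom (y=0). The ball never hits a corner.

1. t=1 → B at (6,0); v=(-2,1)
2. t=3 → L at (0,3); v=(2,1)
3. t=5 → R at (10,8); v=(-2,1)

Final position: (10,8)
Wall sequence: BLR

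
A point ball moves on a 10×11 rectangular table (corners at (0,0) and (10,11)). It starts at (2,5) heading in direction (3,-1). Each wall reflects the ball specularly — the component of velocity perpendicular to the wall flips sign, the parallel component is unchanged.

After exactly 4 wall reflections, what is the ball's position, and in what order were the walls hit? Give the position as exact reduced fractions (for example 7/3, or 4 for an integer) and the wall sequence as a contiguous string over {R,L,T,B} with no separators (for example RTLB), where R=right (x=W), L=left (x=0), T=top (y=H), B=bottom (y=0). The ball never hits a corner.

1. t=8/3 → R at (10,7/3); v=(-3,-1)
2. t=7/3 → B at (3,0); v=(-3,1)
3. t=1 → L at (0,1); v=(3,1)
4. t=10/3 → R at (10,13/3); v=(-3,1)

Final position: (10,13/3)
Wall sequence: RBLR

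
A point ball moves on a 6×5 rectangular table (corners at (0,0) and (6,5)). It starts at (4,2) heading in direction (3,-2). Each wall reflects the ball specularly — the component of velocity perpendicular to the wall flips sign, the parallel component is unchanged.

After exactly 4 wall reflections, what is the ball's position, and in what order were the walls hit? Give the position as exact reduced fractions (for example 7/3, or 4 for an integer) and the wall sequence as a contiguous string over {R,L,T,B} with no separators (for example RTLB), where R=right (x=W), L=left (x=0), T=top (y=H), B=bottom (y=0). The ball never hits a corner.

Final position: (5/2,5)
Wall sequence: RBLT

1. t=2/3 → R at (6,2/3); v=(-3,-2)
2. t=1/3 → B at (5,0); v=(-3,2)
3. t=5/3 → L at (0,10/3); v=(3,2)
4. t=5/6 → T at (5/2,5); v=(3,-2)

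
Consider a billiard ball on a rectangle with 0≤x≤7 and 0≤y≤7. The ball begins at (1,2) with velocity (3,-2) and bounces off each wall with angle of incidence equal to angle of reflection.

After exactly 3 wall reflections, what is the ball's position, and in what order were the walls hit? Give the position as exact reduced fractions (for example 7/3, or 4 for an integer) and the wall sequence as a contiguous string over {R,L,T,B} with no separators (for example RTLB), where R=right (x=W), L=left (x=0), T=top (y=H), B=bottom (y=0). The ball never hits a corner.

Final position: (0,20/3)
Wall sequence: BRL

1. t=1 → B at (4,0); v=(3,2)
2. t=1 → R at (7,2); v=(-3,2)
3. t=7/3 → L at (0,20/3); v=(3,2)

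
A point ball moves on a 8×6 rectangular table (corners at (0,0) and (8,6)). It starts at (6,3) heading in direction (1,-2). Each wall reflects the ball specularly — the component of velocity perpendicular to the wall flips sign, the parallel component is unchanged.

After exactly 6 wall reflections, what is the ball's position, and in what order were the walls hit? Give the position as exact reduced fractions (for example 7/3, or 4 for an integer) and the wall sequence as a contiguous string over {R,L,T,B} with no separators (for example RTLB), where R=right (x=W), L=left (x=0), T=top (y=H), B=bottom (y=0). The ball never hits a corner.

1. t=3/2 → B at (15/2,0); v=(1,2)
2. t=1/2 → R at (8,1); v=(-1,2)
3. t=5/2 → T at (11/2,6); v=(-1,-2)
4. t=3 → B at (5/2,0); v=(-1,2)
5. t=5/2 → L at (0,5); v=(1,2)
6. t=1/2 → T at (1/2,6); v=(1,-2)

Final position: (1/2,6)
Wall sequence: BRTBLT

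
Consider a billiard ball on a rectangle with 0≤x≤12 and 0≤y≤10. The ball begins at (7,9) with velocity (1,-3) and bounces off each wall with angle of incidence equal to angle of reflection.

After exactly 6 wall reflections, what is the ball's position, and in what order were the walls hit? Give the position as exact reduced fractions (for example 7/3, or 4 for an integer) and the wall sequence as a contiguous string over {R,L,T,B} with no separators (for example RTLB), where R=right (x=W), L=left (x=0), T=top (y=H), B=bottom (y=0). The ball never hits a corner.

1. t=3 → B at (10,0); v=(1,3)
2. t=2 → R at (12,6); v=(-1,3)
3. t=4/3 → T at (32/3,10); v=(-1,-3)
4. t=10/3 → B at (22/3,0); v=(-1,3)
5. t=10/3 → T at (4,10); v=(-1,-3)
6. t=10/3 → B at (2/3,0); v=(-1,3)

Final position: (2/3,0)
Wall sequence: BRTBTB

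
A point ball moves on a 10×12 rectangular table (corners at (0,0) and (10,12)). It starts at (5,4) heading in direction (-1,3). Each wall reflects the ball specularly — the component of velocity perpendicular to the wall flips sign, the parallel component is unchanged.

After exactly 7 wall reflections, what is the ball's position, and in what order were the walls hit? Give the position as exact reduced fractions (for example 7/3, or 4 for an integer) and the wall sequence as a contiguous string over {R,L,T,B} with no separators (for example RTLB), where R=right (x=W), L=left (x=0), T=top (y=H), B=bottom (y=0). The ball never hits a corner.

1. t=8/3 → T at (7/3,12); v=(-1,-3)
2. t=7/3 → L at (0,5); v=(1,-3)
3. t=5/3 → B at (5/3,0); v=(1,3)
4. t=4 → T at (17/3,12); v=(1,-3)
5. t=4 → B at (29/3,0); v=(1,3)
6. t=1/3 → R at (10,1); v=(-1,3)
7. t=11/3 → T at (19/3,12); v=(-1,-3)

Final position: (19/3,12)
Wall sequence: TLBTBRT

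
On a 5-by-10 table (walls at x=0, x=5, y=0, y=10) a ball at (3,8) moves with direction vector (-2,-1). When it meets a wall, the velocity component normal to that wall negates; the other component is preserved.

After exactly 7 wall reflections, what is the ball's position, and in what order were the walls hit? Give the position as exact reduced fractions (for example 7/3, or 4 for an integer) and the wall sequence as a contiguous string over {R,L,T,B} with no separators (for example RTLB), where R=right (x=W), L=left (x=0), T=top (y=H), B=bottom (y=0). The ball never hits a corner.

Final position: (5,6)
Wall sequence: LRLBRLR

1. t=3/2 → L at (0,13/2); v=(2,-1)
2. t=5/2 → R at (5,4); v=(-2,-1)
3. t=5/2 → L at (0,3/2); v=(2,-1)
4. t=3/2 → B at (3,0); v=(2,1)
5. t=1 → R at (5,1); v=(-2,1)
6. t=5/2 → L at (0,7/2); v=(2,1)
7. t=5/2 → R at (5,6); v=(-2,1)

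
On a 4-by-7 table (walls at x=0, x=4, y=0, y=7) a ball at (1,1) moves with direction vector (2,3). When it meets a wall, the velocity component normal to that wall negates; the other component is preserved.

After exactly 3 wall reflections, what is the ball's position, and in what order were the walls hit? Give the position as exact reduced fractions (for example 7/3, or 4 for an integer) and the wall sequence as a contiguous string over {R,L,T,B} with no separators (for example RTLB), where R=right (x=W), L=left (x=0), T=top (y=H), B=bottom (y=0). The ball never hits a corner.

Final position: (0,5/2)
Wall sequence: RTL

1. t=3/2 → R at (4,11/2); v=(-2,3)
2. t=1/2 → T at (3,7); v=(-2,-3)
3. t=3/2 → L at (0,5/2); v=(2,-3)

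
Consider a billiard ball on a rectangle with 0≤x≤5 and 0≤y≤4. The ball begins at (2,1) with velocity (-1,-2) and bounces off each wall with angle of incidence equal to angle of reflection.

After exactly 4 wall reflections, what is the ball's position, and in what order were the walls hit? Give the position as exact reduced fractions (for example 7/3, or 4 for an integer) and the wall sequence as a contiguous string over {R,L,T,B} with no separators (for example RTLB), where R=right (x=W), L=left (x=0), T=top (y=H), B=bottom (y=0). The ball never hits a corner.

Final position: (5/2,0)
Wall sequence: BLTB

1. t=1/2 → B at (3/2,0); v=(-1,2)
2. t=3/2 → L at (0,3); v=(1,2)
3. t=1/2 → T at (1/2,4); v=(1,-2)
4. t=2 → B at (5/2,0); v=(1,2)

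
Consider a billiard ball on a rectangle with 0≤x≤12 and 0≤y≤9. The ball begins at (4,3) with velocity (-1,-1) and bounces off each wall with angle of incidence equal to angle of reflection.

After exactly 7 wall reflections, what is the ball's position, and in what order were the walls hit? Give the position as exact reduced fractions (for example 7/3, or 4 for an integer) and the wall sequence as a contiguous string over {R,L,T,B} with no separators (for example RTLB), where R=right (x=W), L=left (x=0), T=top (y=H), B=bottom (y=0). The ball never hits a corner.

1. t=3 → B at (1,0); v=(-1,1)
2. t=1 → L at (0,1); v=(1,1)
3. t=8 → T at (8,9); v=(1,-1)
4. t=4 → R at (12,5); v=(-1,-1)
5. t=5 → B at (7,0); v=(-1,1)
6. t=7 → L at (0,7); v=(1,1)
7. t=2 → T at (2,9); v=(1,-1)

Final position: (2,9)
Wall sequence: BLTRBLT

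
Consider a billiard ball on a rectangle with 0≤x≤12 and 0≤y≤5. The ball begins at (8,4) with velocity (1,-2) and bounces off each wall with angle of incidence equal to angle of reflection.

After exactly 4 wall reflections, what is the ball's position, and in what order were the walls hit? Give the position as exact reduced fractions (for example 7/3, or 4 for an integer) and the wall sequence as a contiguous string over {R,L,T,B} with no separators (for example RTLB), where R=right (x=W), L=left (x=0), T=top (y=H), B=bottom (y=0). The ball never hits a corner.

1. t=2 → B at (10,0); v=(1,2)
2. t=2 → R at (12,4); v=(-1,2)
3. t=1/2 → T at (23/2,5); v=(-1,-2)
4. t=5/2 → B at (9,0); v=(-1,2)

Final position: (9,0)
Wall sequence: BRTB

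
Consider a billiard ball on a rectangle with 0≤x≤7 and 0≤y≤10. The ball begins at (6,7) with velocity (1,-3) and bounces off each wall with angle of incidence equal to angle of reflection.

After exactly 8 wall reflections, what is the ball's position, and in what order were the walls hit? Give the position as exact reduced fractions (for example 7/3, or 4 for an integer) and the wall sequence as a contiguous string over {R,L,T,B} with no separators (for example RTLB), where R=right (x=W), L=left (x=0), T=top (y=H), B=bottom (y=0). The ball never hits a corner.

Final position: (19/3,0)
Wall sequence: RBTLBTRB

1. t=1 → R at (7,4); v=(-1,-3)
2. t=4/3 → B at (17/3,0); v=(-1,3)
3. t=10/3 → T at (7/3,10); v=(-1,-3)
4. t=7/3 → L at (0,3); v=(1,-3)
5. t=1 → B at (1,0); v=(1,3)
6. t=10/3 → T at (13/3,10); v=(1,-3)
7. t=8/3 → R at (7,2); v=(-1,-3)
8. t=2/3 → B at (19/3,0); v=(-1,3)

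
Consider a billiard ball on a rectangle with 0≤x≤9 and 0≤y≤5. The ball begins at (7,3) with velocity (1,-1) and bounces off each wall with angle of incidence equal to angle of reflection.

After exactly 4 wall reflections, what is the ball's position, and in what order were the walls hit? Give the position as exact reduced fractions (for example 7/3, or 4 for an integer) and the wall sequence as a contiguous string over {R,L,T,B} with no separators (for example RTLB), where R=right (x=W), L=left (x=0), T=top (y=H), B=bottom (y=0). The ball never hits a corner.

1. t=2 → R at (9,1); v=(-1,-1)
2. t=1 → B at (8,0); v=(-1,1)
3. t=5 → T at (3,5); v=(-1,-1)
4. t=3 → L at (0,2); v=(1,-1)

Final position: (0,2)
Wall sequence: RBTL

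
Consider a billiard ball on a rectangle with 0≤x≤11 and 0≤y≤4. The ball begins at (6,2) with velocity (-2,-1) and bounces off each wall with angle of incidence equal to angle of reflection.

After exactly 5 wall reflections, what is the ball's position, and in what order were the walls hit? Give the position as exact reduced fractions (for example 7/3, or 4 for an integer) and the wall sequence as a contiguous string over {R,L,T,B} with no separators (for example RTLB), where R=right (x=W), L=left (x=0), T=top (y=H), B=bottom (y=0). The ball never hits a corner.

Final position: (8,0)
Wall sequence: BLTRB

1. t=2 → B at (2,0); v=(-2,1)
2. t=1 → L at (0,1); v=(2,1)
3. t=3 → T at (6,4); v=(2,-1)
4. t=5/2 → R at (11,3/2); v=(-2,-1)
5. t=3/2 → B at (8,0); v=(-2,1)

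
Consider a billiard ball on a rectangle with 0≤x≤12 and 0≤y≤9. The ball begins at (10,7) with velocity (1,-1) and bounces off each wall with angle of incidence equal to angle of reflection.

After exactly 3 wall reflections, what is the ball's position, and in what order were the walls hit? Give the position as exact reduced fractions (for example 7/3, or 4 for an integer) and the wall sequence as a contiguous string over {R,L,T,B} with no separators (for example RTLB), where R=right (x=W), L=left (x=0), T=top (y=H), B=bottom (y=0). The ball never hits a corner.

Final position: (0,7)
Wall sequence: RBL

1. t=2 → R at (12,5); v=(-1,-1)
2. t=5 → B at (7,0); v=(-1,1)
3. t=7 → L at (0,7); v=(1,1)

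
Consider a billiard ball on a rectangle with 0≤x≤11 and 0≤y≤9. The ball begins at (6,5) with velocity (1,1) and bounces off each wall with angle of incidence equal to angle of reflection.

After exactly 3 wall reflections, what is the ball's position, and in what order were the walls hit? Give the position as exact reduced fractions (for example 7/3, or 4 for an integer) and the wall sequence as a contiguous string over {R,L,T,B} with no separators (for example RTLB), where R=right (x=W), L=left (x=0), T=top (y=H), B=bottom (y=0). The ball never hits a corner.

1. t=4 → T at (10,9); v=(1,-1)
2. t=1 → R at (11,8); v=(-1,-1)
3. t=8 → B at (3,0); v=(-1,1)

Final position: (3,0)
Wall sequence: TRB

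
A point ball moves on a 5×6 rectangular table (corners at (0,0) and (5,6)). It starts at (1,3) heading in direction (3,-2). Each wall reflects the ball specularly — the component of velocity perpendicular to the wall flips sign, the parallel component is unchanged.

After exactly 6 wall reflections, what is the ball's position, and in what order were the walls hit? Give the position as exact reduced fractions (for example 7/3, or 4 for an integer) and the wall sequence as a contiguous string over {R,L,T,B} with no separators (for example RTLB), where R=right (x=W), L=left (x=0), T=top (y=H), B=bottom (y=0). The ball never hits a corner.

1. t=4/3 → R at (5,1/3); v=(-3,-2)
2. t=1/6 → B at (9/2,0); v=(-3,2)
3. t=3/2 → L at (0,3); v=(3,2)
4. t=3/2 → T at (9/2,6); v=(3,-2)
5. t=1/6 → R at (5,17/3); v=(-3,-2)
6. t=5/3 → L at (0,7/3); v=(3,-2)

Final position: (0,7/3)
Wall sequence: RBLTRL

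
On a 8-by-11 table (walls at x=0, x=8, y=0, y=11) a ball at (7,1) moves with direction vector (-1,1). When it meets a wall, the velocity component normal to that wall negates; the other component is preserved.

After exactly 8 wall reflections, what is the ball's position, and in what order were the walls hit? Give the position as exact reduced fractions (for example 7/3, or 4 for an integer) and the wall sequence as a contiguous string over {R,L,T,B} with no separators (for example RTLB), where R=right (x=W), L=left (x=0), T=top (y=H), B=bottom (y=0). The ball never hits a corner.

Final position: (0,4)
Wall sequence: LTRBLRTL

1. t=7 → L at (0,8); v=(1,1)
2. t=3 → T at (3,11); v=(1,-1)
3. t=5 → R at (8,6); v=(-1,-1)
4. t=6 → B at (2,0); v=(-1,1)
5. t=2 → L at (0,2); v=(1,1)
6. t=8 → R at (8,10); v=(-1,1)
7. t=1 → T at (7,11); v=(-1,-1)
8. t=7 → L at (0,4); v=(1,-1)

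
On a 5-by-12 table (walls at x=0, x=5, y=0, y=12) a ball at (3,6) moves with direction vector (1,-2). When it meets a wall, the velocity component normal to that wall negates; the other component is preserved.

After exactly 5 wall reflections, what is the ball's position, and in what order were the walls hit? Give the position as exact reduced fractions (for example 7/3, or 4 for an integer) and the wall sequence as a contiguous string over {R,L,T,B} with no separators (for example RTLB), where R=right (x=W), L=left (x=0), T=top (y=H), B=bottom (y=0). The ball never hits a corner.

Final position: (5,6)
Wall sequence: RBLTR

1. t=2 → R at (5,2); v=(-1,-2)
2. t=1 → B at (4,0); v=(-1,2)
3. t=4 → L at (0,8); v=(1,2)
4. t=2 → T at (2,12); v=(1,-2)
5. t=3 → R at (5,6); v=(-1,-2)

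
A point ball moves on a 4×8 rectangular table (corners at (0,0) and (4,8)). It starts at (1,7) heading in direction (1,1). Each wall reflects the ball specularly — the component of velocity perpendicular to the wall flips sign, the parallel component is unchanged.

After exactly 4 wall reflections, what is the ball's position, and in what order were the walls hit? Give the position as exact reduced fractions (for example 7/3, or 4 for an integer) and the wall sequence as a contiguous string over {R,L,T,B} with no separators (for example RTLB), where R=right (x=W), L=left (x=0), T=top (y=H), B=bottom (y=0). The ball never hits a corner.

1. t=1 → T at (2,8); v=(1,-1)
2. t=2 → R at (4,6); v=(-1,-1)
3. t=4 → L at (0,2); v=(1,-1)
4. t=2 → B at (2,0); v=(1,1)

Final position: (2,0)
Wall sequence: TRLB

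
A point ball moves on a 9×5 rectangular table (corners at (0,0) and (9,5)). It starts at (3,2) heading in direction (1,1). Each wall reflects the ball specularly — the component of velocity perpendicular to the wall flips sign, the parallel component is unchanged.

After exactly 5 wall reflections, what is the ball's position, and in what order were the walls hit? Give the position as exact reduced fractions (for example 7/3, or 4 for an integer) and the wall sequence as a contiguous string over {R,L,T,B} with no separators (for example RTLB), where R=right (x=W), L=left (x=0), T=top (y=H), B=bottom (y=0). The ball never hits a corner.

Final position: (0,3)
Wall sequence: TRBTL

1. t=3 → T at (6,5); v=(1,-1)
2. t=3 → R at (9,2); v=(-1,-1)
3. t=2 → B at (7,0); v=(-1,1)
4. t=5 → T at (2,5); v=(-1,-1)
5. t=2 → L at (0,3); v=(1,-1)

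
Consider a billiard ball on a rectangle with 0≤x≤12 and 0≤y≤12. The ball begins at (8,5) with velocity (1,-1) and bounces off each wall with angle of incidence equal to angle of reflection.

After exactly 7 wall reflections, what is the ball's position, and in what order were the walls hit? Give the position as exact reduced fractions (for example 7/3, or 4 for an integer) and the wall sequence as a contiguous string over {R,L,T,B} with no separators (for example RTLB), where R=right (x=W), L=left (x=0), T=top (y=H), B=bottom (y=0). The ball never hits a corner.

Final position: (0,11)
Wall sequence: RBLTRBL

1. t=4 → R at (12,1); v=(-1,-1)
2. t=1 → B at (11,0); v=(-1,1)
3. t=11 → L at (0,11); v=(1,1)
4. t=1 → T at (1,12); v=(1,-1)
5. t=11 → R at (12,1); v=(-1,-1)
6. t=1 → B at (11,0); v=(-1,1)
7. t=11 → L at (0,11); v=(1,1)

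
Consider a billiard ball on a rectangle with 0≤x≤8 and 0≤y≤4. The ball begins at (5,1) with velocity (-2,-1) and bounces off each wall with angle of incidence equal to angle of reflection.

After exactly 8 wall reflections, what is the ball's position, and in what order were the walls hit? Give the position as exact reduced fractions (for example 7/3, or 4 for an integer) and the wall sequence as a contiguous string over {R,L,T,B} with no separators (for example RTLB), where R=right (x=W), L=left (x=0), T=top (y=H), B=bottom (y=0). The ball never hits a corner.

Final position: (8,5/2)
Wall sequence: BLTRBLTR

1. t=1 → B at (3,0); v=(-2,1)
2. t=3/2 → L at (0,3/2); v=(2,1)
3. t=5/2 → T at (5,4); v=(2,-1)
4. t=3/2 → R at (8,5/2); v=(-2,-1)
5. t=5/2 → B at (3,0); v=(-2,1)
6. t=3/2 → L at (0,3/2); v=(2,1)
7. t=5/2 → T at (5,4); v=(2,-1)
8. t=3/2 → R at (8,5/2); v=(-2,-1)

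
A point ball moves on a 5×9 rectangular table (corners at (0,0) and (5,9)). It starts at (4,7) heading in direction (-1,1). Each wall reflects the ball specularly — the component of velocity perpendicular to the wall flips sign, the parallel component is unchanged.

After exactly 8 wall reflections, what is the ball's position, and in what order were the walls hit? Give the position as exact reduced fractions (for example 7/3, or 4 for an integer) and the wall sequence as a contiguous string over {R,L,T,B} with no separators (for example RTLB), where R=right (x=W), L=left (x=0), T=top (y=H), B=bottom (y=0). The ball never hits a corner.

Final position: (0,5)
Wall sequence: TLRBLRTL

1. t=2 → T at (2,9); v=(-1,-1)
2. t=2 → L at (0,7); v=(1,-1)
3. t=5 → R at (5,2); v=(-1,-1)
4. t=2 → B at (3,0); v=(-1,1)
5. t=3 → L at (0,3); v=(1,1)
6. t=5 → R at (5,8); v=(-1,1)
7. t=1 → T at (4,9); v=(-1,-1)
8. t=4 → L at (0,5); v=(1,-1)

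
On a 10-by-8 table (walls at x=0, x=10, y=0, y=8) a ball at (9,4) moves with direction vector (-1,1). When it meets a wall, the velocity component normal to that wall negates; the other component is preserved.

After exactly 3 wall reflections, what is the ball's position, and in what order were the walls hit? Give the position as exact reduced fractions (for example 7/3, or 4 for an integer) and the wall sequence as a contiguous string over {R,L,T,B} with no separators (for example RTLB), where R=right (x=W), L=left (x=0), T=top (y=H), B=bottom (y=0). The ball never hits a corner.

Final position: (3,0)
Wall sequence: TLB

1. t=4 → T at (5,8); v=(-1,-1)
2. t=5 → L at (0,3); v=(1,-1)
3. t=3 → B at (3,0); v=(1,1)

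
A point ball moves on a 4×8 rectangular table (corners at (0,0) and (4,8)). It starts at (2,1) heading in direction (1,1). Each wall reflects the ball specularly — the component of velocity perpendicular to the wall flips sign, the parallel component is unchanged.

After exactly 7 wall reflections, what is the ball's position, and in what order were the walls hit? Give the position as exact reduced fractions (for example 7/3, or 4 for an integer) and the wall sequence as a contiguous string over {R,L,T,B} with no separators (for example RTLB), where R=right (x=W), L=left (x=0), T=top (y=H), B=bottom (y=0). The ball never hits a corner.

1. t=2 → R at (4,3); v=(-1,1)
2. t=4 → L at (0,7); v=(1,1)
3. t=1 → T at (1,8); v=(1,-1)
4. t=3 → R at (4,5); v=(-1,-1)
5. t=4 → L at (0,1); v=(1,-1)
6. t=1 → B at (1,0); v=(1,1)
7. t=3 → R at (4,3); v=(-1,1)

Final position: (4,3)
Wall sequence: RLTRLBR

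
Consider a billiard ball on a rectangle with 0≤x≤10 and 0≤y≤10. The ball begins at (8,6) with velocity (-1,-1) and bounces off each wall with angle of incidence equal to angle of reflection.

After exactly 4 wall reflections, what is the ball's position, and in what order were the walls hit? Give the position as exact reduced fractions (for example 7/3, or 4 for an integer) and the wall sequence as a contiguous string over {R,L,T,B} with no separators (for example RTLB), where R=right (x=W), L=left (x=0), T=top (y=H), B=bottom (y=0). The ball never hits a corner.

Final position: (10,8)
Wall sequence: BLTR

1. t=6 → B at (2,0); v=(-1,1)
2. t=2 → L at (0,2); v=(1,1)
3. t=8 → T at (8,10); v=(1,-1)
4. t=2 → R at (10,8); v=(-1,-1)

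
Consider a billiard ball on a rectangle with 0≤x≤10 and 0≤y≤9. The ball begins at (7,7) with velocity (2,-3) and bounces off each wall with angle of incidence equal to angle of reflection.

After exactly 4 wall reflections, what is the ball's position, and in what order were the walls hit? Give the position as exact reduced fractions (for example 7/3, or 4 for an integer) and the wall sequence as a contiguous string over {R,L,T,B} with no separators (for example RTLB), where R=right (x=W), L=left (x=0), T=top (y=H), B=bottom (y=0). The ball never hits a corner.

1. t=3/2 → R at (10,5/2); v=(-2,-3)
2. t=5/6 → B at (25/3,0); v=(-2,3)
3. t=3 → T at (7/3,9); v=(-2,-3)
4. t=7/6 → L at (0,11/2); v=(2,-3)

Final position: (0,11/2)
Wall sequence: RBTL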